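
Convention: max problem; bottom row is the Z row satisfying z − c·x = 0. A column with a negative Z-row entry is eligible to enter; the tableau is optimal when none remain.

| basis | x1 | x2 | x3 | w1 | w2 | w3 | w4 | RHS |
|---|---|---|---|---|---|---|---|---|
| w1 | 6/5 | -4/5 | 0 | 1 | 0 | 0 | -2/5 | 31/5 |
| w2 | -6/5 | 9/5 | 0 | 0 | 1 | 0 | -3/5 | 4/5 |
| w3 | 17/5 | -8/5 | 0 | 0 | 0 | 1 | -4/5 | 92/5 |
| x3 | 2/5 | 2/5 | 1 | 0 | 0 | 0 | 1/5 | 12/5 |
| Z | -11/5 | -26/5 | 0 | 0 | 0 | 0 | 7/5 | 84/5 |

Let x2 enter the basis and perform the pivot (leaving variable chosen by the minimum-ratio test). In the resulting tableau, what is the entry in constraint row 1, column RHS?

59/9

Ratio test on column x2 — row 1: entry -4/5 ≤ 0; row 2: (4/5)/(9/5) = 4/9; row 3: entry -8/5 ≤ 0; row 4: (12/5)/(2/5) = 6. Minimum is 4/9 at row 2 (w2 leaves); pivot element 9/5.
Divide row 2 by 9/5; eliminate column x2 from the other rows.
Row 1 update in column RHS: 31/5 − (-4/5)·(4/9) = 59/9.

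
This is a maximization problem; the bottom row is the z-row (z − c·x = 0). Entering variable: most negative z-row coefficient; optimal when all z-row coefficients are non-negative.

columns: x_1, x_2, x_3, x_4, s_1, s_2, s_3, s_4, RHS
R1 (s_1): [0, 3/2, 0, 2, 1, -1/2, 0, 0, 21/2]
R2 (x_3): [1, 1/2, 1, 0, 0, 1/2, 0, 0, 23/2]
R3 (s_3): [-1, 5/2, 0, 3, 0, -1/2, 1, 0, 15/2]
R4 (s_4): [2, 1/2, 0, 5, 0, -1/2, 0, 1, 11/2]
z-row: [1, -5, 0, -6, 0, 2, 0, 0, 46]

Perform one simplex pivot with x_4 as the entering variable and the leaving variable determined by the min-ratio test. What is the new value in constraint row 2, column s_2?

1/2

Ratio test on column x_4 — row 1: (21/2)/2 = 21/4; row 2: entry 0 ≤ 0; row 3: (15/2)/3 = 5/2; row 4: (11/2)/5 = 11/10. Minimum is 11/10 at row 4 (s_4 leaves); pivot element 5.
Divide row 4 by 5; eliminate column x_4 from the other rows.
Row 2 update in column s_2: 1/2 − 0·(-1/10) = 1/2.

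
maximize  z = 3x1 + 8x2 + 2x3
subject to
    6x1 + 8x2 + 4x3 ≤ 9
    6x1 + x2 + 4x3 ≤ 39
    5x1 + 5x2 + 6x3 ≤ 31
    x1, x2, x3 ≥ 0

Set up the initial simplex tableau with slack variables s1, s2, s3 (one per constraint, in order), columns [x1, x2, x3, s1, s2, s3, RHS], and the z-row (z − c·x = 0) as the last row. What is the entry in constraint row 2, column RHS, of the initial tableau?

39

The RHS of constraint 2 is b_2 = 39.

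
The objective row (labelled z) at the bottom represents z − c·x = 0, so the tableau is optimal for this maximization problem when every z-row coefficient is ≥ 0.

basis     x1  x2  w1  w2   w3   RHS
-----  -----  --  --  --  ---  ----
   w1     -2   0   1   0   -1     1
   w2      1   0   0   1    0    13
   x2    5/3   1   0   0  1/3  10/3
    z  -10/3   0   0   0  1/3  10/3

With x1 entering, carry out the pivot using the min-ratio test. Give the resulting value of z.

Ratio test on column x1 — row 1: entry -2 ≤ 0; row 2: 13/1 = 13; row 3: (10/3)/(5/3) = 2. Minimum is 2 at row 3 (x2 leaves); pivot element 5/3.
Pivot on row 3; the z-row RHS becomes 10/3 − (-10/3)·2 = 10.

10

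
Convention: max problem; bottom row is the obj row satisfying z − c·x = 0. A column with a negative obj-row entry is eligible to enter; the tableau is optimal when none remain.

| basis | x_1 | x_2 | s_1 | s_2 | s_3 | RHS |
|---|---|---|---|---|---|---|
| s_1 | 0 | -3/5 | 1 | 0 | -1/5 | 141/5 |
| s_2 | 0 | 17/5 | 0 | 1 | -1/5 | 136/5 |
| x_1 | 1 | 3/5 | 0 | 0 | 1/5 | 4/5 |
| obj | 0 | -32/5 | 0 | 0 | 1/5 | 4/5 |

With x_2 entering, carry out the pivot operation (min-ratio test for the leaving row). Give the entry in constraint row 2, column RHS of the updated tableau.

Ratio test on column x_2 — row 1: entry -3/5 ≤ 0; row 2: (136/5)/(17/5) = 8; row 3: (4/5)/(3/5) = 4/3. Minimum is 4/3 at row 3 (x_1 leaves); pivot element 3/5.
Divide row 3 by 3/5; eliminate column x_2 from the other rows.
Row 2 update in column RHS: 136/5 − (17/5)·(4/3) = 68/3.

68/3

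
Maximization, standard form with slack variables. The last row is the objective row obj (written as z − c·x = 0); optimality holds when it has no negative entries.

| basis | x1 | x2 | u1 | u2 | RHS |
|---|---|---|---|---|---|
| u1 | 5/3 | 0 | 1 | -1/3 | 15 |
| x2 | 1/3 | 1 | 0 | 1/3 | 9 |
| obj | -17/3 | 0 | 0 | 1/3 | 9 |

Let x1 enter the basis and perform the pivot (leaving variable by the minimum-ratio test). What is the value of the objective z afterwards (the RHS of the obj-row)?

Ratio test on column x1 — row 1: 15/(5/3) = 9; row 2: 9/(1/3) = 27. Minimum is 9 at row 1 (u1 leaves); pivot element 5/3.
Pivot on row 1; the obj-row RHS becomes 9 − (-17/3)·9 = 60.

60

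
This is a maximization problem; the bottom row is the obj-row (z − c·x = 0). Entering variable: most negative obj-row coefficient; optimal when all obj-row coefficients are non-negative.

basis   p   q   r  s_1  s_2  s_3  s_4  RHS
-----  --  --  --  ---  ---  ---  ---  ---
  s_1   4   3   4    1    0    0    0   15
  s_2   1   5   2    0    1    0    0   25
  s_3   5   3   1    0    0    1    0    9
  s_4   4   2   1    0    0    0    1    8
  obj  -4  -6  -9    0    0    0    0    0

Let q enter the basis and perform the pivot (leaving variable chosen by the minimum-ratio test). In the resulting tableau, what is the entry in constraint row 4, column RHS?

2

Ratio test on column q — row 1: 15/3 = 5; row 2: 25/5 = 5; row 3: 9/3 = 3; row 4: 8/2 = 4. Minimum is 3 at row 3 (s_3 leaves); pivot element 3.
Divide row 3 by 3; eliminate column q from the other rows.
Row 4 update in column RHS: 8 − 2·3 = 2.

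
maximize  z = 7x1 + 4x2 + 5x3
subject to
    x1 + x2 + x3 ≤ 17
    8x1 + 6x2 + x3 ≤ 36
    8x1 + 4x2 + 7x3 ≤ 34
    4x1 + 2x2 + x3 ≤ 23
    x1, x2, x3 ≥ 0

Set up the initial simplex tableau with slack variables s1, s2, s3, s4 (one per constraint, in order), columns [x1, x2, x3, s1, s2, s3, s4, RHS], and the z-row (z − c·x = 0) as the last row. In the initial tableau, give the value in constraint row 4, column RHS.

The RHS of constraint 4 is b_4 = 23.

23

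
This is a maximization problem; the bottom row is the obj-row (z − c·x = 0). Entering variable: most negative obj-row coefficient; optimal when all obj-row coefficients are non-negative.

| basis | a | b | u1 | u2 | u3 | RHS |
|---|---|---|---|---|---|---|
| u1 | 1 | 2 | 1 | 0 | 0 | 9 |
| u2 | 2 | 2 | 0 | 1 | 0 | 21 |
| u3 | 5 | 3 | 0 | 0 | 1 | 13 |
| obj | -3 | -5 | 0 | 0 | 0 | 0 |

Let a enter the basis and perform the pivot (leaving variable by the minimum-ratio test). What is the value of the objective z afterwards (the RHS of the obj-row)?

Ratio test on column a — row 1: 9/1 = 9; row 2: 21/2 = 21/2; row 3: 13/5 = 13/5. Minimum is 13/5 at row 3 (u3 leaves); pivot element 5.
Pivot on row 3; the obj-row RHS becomes 0 − (-3)·(13/5) = 39/5.

39/5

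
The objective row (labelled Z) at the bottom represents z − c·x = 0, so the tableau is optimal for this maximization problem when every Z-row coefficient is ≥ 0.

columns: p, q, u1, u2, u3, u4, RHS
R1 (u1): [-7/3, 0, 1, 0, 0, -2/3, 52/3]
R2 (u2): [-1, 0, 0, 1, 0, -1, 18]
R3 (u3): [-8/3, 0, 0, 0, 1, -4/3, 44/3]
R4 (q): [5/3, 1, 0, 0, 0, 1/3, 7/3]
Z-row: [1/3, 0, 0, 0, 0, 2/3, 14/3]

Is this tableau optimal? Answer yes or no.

Every Z-row coefficient is ≥ 0, so the tableau is optimal.

yes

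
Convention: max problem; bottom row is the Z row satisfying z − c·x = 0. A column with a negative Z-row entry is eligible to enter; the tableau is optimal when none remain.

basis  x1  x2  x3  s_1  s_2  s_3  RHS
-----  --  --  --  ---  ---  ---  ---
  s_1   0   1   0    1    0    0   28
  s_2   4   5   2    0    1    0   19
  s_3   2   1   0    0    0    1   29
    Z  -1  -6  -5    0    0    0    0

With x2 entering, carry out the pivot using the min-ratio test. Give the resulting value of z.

Ratio test on column x2 — row 1: 28/1 = 28; row 2: 19/5 = 19/5; row 3: 29/1 = 29. Minimum is 19/5 at row 2 (s_2 leaves); pivot element 5.
Pivot on row 2; the Z-row RHS becomes 0 − (-6)·(19/5) = 114/5.

114/5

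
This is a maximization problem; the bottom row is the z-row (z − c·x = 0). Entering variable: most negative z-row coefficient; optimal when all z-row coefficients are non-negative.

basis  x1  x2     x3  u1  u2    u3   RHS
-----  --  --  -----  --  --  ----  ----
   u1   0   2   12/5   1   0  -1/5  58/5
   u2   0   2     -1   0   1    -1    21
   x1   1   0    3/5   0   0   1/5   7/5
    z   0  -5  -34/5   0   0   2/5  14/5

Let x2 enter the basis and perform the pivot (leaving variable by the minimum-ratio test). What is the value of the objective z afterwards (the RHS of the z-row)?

159/5

Ratio test on column x2 — row 1: (58/5)/2 = 29/5; row 2: 21/2 = 21/2; row 3: entry 0 ≤ 0. Minimum is 29/5 at row 1 (u1 leaves); pivot element 2.
Pivot on row 1; the z-row RHS becomes 14/5 − (-5)·(29/5) = 159/5.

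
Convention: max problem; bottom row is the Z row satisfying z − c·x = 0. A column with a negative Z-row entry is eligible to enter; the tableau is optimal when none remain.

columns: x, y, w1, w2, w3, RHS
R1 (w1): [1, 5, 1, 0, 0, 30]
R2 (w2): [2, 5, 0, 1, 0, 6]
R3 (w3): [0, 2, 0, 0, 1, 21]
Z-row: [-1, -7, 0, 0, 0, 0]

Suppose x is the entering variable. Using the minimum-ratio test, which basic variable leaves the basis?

Column x entries and ratios — w1: 30/1 = 30; w2: 6/2 = 3; w3: 0 ≤ 0, skip.
Smallest ratio is 3 in the row of w2, so w2 leaves.

w2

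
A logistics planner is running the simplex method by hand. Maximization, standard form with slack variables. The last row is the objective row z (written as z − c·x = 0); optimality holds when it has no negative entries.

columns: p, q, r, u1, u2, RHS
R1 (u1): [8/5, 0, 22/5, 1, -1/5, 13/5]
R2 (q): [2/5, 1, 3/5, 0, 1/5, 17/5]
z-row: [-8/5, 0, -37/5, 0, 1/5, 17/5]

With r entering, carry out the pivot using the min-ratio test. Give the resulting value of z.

171/22

Ratio test on column r — row 1: (13/5)/(22/5) = 13/22; row 2: (17/5)/(3/5) = 17/3. Minimum is 13/22 at row 1 (u1 leaves); pivot element 22/5.
Pivot on row 1; the z-row RHS becomes 17/5 − (-37/5)·(13/22) = 171/22.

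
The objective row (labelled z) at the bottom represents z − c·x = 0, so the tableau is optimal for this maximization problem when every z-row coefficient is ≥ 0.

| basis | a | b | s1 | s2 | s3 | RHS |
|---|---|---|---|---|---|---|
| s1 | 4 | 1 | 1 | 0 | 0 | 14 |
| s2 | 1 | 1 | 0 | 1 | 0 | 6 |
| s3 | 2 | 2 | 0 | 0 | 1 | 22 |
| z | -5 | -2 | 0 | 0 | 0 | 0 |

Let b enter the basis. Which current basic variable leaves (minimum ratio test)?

Column b entries and ratios — s1: 14/1 = 14; s2: 6/1 = 6; s3: 22/2 = 11.
Smallest ratio is 6 in the row of s2, so s2 leaves.

s2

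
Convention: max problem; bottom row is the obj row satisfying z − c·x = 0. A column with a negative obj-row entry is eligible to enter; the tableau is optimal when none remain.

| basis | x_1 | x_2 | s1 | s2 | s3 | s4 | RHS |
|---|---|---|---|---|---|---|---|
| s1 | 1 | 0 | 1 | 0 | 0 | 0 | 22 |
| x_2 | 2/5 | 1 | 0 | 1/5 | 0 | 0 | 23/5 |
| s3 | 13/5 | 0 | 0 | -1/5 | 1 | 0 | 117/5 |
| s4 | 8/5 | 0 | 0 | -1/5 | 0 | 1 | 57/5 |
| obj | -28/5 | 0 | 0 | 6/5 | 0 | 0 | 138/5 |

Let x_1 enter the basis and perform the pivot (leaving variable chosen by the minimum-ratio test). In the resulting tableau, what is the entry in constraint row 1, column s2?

Ratio test on column x_1 — row 1: 22/1 = 22; row 2: (23/5)/(2/5) = 23/2; row 3: (117/5)/(13/5) = 9; row 4: (57/5)/(8/5) = 57/8. Minimum is 57/8 at row 4 (s4 leaves); pivot element 8/5.
Divide row 4 by 8/5; eliminate column x_1 from the other rows.
Row 1 update in column s2: 0 − 1·(-1/8) = 1/8.

1/8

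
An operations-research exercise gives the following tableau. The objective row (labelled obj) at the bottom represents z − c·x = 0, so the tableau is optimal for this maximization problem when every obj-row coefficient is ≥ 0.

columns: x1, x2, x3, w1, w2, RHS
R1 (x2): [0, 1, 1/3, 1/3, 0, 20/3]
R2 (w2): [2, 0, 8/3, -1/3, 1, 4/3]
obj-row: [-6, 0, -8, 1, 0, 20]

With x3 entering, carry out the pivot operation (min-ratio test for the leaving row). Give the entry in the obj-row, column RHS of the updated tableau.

Ratio test on column x3 — row 1: (20/3)/(1/3) = 20; row 2: (4/3)/(8/3) = 1/2. Minimum is 1/2 at row 2 (w2 leaves); pivot element 8/3.
Divide row 2 by 8/3; eliminate column x3 from the other rows.
obj-row update in column RHS: 20 − (-8)·(1/2) = 24.

24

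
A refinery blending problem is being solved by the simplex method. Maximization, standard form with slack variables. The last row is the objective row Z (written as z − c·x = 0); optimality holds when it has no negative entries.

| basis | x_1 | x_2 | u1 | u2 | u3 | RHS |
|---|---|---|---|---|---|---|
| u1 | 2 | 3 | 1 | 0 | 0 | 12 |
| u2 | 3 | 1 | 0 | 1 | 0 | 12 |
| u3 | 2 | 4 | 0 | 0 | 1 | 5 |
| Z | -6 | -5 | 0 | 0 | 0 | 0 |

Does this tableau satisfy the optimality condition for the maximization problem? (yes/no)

The Z-row has a negative entry -6 in column x_1, so it is not optimal.

no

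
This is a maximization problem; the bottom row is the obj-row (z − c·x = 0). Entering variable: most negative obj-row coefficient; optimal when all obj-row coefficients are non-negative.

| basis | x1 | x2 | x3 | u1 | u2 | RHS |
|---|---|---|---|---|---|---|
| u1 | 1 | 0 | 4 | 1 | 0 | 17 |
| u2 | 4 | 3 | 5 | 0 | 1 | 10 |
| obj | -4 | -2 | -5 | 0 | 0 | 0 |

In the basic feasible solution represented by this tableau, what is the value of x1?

x1 is not in the basis, so in the current basic feasible solution x1 = 0.

0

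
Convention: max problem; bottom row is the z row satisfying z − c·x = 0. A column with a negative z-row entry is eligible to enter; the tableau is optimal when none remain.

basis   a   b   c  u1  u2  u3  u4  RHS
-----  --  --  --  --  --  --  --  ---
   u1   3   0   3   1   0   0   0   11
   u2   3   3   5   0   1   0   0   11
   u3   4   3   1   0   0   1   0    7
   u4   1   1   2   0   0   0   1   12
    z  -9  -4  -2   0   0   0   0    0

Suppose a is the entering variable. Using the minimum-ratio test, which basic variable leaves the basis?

Column a entries and ratios — u1: 11/3 = 11/3; u2: 11/3 = 11/3; u3: 7/4 = 7/4; u4: 12/1 = 12.
Smallest ratio is 7/4 in the row of u3, so u3 leaves.

u3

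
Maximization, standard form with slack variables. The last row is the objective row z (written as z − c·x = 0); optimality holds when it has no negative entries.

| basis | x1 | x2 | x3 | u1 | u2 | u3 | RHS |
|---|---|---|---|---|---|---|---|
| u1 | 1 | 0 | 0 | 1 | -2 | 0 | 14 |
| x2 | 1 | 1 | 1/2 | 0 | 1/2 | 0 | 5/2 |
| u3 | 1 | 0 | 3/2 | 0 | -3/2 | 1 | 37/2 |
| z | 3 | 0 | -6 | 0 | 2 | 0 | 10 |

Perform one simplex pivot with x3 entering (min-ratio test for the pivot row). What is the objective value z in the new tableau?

Ratio test on column x3 — row 1: entry 0 ≤ 0; row 2: (5/2)/(1/2) = 5; row 3: (37/2)/(3/2) = 37/3. Minimum is 5 at row 2 (x2 leaves); pivot element 1/2.
Pivot on row 2; the z-row RHS becomes 10 − (-6)·5 = 40.

40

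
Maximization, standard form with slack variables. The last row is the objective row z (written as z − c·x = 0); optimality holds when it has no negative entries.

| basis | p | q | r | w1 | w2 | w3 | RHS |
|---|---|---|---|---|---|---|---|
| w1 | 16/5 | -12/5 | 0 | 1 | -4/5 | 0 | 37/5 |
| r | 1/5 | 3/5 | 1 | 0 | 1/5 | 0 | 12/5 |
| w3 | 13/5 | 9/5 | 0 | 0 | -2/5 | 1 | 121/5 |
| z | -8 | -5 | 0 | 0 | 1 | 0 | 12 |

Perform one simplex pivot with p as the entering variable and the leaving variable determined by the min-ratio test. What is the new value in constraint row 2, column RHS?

31/16

Ratio test on column p — row 1: (37/5)/(16/5) = 37/16; row 2: (12/5)/(1/5) = 12; row 3: (121/5)/(13/5) = 121/13. Minimum is 37/16 at row 1 (w1 leaves); pivot element 16/5.
Divide row 1 by 16/5; eliminate column p from the other rows.
Row 2 update in column RHS: 12/5 − (1/5)·(37/16) = 31/16.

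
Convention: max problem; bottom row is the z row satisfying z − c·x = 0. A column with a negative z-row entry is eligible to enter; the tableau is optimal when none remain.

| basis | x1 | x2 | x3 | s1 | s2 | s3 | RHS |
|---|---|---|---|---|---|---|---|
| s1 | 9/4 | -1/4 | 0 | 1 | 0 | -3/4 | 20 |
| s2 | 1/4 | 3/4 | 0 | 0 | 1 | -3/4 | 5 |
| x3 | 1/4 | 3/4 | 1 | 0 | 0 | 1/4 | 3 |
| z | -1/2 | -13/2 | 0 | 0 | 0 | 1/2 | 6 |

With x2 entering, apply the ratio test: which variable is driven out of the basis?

x3

Column x2 entries and ratios — s1: -1/4 ≤ 0, skip; s2: 5/(3/4) = 20/3; x3: 3/(3/4) = 4.
Smallest ratio is 4 in the row of x3, so x3 leaves.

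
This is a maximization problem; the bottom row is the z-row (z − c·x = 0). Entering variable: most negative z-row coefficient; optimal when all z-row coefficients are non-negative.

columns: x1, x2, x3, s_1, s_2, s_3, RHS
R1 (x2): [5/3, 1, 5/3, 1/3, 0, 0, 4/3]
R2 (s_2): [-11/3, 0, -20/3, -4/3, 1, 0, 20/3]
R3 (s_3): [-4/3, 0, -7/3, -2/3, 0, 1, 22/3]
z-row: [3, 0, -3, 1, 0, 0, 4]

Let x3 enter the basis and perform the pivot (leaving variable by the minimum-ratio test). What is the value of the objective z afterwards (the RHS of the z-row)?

Ratio test on column x3 — row 1: (4/3)/(5/3) = 4/5; row 2: entry -20/3 ≤ 0; row 3: entry -7/3 ≤ 0. Minimum is 4/5 at row 1 (x2 leaves); pivot element 5/3.
Pivot on row 1; the z-row RHS becomes 4 − (-3)·(4/5) = 32/5.

32/5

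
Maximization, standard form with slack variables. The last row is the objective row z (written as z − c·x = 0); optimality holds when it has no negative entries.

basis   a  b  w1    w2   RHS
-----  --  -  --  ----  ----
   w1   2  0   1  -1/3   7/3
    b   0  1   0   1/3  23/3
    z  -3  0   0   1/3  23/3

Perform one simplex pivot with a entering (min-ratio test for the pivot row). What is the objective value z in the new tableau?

Ratio test on column a — row 1: (7/3)/2 = 7/6; row 2: entry 0 ≤ 0. Minimum is 7/6 at row 1 (w1 leaves); pivot element 2.
Pivot on row 1; the z-row RHS becomes 23/3 − (-3)·(7/6) = 67/6.

67/6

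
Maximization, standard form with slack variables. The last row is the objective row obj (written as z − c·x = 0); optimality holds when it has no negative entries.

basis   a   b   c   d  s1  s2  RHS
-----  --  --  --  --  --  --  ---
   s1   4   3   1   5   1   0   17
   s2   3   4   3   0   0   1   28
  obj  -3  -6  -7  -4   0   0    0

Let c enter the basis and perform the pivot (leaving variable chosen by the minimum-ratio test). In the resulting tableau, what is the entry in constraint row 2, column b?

Ratio test on column c — row 1: 17/1 = 17; row 2: 28/3 = 28/3. Minimum is 28/3 at row 2 (s2 leaves); pivot element 3.
Divide row 2 by 3; eliminate column c from the other rows.
In the new row 2, the b entry is the old entry divided by the pivot: 4/3 = 4/3.

4/3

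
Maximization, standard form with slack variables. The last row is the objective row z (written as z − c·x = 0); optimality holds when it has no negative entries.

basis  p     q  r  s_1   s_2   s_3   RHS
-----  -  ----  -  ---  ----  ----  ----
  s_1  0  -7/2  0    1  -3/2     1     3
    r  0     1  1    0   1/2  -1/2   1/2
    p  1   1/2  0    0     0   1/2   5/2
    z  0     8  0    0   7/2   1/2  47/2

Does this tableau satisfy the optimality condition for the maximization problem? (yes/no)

Every z-row coefficient is ≥ 0, so the tableau is optimal.

yes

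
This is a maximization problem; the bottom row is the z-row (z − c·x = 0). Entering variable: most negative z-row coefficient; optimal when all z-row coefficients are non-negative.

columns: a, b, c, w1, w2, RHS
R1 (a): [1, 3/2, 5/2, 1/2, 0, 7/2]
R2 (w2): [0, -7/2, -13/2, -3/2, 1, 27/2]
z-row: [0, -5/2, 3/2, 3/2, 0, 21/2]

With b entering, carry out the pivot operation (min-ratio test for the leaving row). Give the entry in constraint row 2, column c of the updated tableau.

Ratio test on column b — row 1: (7/2)/(3/2) = 7/3; row 2: entry -7/2 ≤ 0. Minimum is 7/3 at row 1 (a leaves); pivot element 3/2.
Divide row 1 by 3/2; eliminate column b from the other rows.
Row 2 update in column c: -13/2 − (-7/2)·(5/3) = -2/3.

-2/3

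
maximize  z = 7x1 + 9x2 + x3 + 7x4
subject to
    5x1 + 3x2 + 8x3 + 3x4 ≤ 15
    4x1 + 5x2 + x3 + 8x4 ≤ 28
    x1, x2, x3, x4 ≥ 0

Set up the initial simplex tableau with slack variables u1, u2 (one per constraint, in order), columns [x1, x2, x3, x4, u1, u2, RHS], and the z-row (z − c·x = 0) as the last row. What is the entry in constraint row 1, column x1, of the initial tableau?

Constraint 1 has coefficient 5 on x1.

5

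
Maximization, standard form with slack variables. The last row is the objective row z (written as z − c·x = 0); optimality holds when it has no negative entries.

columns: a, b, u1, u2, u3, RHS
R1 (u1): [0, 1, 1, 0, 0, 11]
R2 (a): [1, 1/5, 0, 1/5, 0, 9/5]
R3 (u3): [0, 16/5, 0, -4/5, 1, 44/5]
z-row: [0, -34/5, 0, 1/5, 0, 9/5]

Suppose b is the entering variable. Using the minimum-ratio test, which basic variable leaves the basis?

Column b entries and ratios — u1: 11/1 = 11; a: (9/5)/(1/5) = 9; u3: (44/5)/(16/5) = 11/4.
Smallest ratio is 11/4 in the row of u3, so u3 leaves.

u3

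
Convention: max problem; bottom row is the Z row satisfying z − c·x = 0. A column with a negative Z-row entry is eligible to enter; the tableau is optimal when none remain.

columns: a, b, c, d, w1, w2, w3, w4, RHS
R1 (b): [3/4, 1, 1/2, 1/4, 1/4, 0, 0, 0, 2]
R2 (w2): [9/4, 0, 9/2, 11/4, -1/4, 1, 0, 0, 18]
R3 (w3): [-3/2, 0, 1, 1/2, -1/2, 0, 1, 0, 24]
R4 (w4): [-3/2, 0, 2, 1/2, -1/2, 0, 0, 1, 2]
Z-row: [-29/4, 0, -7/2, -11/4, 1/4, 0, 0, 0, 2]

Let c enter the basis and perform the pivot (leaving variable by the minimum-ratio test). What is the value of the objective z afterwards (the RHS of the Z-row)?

Ratio test on column c — row 1: 2/(1/2) = 4; row 2: 18/(9/2) = 4; row 3: 24/1 = 24; row 4: 2/2 = 1. Minimum is 1 at row 4 (w4 leaves); pivot element 2.
Pivot on row 4; the Z-row RHS becomes 2 − (-7/2)·1 = 11/2.

11/2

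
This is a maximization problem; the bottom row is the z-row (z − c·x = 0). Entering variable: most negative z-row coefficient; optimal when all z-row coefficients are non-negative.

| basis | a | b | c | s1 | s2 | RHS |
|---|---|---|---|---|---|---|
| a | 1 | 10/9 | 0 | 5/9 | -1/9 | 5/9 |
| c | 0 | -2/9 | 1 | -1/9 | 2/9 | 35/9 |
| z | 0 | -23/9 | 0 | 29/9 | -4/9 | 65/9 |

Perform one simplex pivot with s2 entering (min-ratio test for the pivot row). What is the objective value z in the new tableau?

15

Ratio test on column s2 — row 1: entry -1/9 ≤ 0; row 2: (35/9)/(2/9) = 35/2. Minimum is 35/2 at row 2 (c leaves); pivot element 2/9.
Pivot on row 2; the z-row RHS becomes 65/9 − (-4/9)·(35/2) = 15.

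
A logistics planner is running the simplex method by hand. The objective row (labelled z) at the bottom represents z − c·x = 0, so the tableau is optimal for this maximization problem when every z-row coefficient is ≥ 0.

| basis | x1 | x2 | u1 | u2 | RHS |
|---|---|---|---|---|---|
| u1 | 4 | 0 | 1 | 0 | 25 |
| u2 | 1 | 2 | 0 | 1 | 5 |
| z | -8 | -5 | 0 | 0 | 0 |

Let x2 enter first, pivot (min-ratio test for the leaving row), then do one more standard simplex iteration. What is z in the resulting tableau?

Ratio test on column x2 — row 1: entry 0 ≤ 0; row 2: 5/2 = 5/2. Minimum is 5/2 at row 2 (u2 leaves); pivot element 2.
Pivot on row 2; the z-row RHS becomes 0 − (-5)·(5/2) = 25/2.
Next entering variable (most negative z-row entry -11/2): x1.
Ratio test on column x1 — row 1: 25/4 = 25/4; row 2: (5/2)/(1/2) = 5. Minimum is 5 at row 2 (x2 leaves); pivot element 1/2.
After the second pivot the z-row RHS is 25/2 − (-11/2)·5 = 40.

40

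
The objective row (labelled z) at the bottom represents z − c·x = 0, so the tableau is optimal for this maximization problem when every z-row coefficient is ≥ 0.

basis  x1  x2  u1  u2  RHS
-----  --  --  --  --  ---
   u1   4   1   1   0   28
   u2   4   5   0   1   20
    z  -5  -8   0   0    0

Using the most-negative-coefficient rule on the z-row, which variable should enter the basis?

Negative z-row entries: x1: -5, x2: -8.
The most negative is -8 in column x2, so x2 enters.

x2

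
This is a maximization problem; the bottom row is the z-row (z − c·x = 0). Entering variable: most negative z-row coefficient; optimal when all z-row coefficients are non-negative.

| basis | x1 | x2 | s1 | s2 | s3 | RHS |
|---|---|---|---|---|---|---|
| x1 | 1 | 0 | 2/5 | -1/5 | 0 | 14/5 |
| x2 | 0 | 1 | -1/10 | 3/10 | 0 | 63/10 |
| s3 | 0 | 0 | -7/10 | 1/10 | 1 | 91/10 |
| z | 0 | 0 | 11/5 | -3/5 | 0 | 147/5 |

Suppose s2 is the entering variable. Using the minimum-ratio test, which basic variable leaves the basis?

x2

Column s2 entries and ratios — x1: -1/5 ≤ 0, skip; x2: (63/10)/(3/10) = 21; s3: (91/10)/(1/10) = 91.
Smallest ratio is 21 in the row of x2, so x2 leaves.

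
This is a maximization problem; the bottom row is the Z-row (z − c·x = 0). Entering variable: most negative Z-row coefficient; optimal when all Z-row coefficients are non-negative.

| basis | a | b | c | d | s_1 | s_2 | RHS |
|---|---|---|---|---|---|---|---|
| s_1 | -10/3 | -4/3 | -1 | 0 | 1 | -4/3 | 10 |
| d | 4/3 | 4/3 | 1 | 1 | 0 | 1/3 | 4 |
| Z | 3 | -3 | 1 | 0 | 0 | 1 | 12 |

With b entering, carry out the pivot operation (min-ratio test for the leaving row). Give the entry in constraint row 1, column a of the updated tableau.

Ratio test on column b — row 1: entry -4/3 ≤ 0; row 2: 4/(4/3) = 3. Minimum is 3 at row 2 (d leaves); pivot element 4/3.
Divide row 2 by 4/3; eliminate column b from the other rows.
Row 1 update in column a: -10/3 − (-4/3)·1 = -2.

-2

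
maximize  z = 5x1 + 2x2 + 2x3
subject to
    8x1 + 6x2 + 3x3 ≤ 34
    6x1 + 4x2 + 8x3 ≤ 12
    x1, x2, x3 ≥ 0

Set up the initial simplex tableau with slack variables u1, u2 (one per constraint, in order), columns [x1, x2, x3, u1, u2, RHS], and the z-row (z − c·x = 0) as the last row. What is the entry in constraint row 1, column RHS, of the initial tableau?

34

The RHS of constraint 1 is b_1 = 34.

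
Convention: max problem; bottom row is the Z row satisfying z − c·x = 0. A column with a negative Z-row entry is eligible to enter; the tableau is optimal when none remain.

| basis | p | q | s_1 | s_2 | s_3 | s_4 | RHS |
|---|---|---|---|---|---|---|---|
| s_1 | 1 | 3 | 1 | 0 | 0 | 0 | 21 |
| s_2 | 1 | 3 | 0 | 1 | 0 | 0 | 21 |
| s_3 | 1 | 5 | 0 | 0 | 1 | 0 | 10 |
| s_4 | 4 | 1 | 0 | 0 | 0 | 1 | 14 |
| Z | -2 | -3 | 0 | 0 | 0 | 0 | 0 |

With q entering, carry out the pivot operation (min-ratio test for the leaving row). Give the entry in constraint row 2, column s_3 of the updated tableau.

Ratio test on column q — row 1: 21/3 = 7; row 2: 21/3 = 7; row 3: 10/5 = 2; row 4: 14/1 = 14. Minimum is 2 at row 3 (s_3 leaves); pivot element 5.
Divide row 3 by 5; eliminate column q from the other rows.
Row 2 update in column s_3: 0 − 3·(1/5) = -3/5.

-3/5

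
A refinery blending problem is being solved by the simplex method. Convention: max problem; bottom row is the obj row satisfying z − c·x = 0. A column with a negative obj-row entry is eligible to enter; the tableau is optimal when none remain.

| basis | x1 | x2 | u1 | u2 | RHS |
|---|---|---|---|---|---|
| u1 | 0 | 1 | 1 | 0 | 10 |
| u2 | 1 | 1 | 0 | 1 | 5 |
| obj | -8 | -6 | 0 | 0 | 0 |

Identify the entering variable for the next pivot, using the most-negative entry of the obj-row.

x1

Negative obj-row entries: x1: -8, x2: -6.
The most negative is -8 in column x1, so x1 enters.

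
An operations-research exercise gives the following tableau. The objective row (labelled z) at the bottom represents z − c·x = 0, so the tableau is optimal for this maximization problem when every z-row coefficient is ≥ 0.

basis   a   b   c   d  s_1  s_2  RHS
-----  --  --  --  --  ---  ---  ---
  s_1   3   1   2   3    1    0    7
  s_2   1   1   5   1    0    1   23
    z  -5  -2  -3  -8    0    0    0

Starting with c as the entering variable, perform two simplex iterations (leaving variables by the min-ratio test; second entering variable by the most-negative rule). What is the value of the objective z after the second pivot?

Ratio test on column c — row 1: 7/2 = 7/2; row 2: 23/5 = 23/5. Minimum is 7/2 at row 1 (s_1 leaves); pivot element 2.
Pivot on row 1; the z-row RHS becomes 0 − (-3)·(7/2) = 21/2.
Next entering variable (most negative z-row entry -7/2): d.
Ratio test on column d — row 1: (7/2)/(3/2) = 7/3; row 2: entry -13/2 ≤ 0. Minimum is 7/3 at row 1 (c leaves); pivot element 3/2.
After the second pivot the z-row RHS is 21/2 − (-7/2)·(7/3) = 56/3.

56/3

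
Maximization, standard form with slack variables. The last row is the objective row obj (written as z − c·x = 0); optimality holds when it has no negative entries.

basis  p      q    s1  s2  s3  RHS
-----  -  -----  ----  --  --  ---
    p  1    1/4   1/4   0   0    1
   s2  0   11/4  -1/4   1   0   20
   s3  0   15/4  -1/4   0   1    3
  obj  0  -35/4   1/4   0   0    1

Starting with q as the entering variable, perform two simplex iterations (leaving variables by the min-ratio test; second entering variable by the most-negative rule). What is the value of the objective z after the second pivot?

9

Ratio test on column q — row 1: 1/(1/4) = 4; row 2: 20/(11/4) = 80/11; row 3: 3/(15/4) = 4/5. Minimum is 4/5 at row 3 (s3 leaves); pivot element 15/4.
Pivot on row 3; the obj-row RHS becomes 1 − (-35/4)·(4/5) = 8.
Next entering variable (most negative obj-row entry -1/3): s1.
Ratio test on column s1 — row 1: (4/5)/(4/15) = 3; row 2: entry -1/15 ≤ 0; row 3: entry -1/15 ≤ 0. Minimum is 3 at row 1 (p leaves); pivot element 4/15.
After the second pivot the obj-row RHS is 8 − (-1/3)·3 = 9.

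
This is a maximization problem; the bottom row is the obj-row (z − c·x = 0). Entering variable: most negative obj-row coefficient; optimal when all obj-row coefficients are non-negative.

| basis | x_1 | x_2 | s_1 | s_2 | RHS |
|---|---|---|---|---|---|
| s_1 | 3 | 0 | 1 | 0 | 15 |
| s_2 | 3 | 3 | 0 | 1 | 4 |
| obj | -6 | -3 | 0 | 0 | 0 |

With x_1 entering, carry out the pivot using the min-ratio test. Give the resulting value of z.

8

Ratio test on column x_1 — row 1: 15/3 = 5; row 2: 4/3 = 4/3. Minimum is 4/3 at row 2 (s_2 leaves); pivot element 3.
Pivot on row 2; the obj-row RHS becomes 0 − (-6)·(4/3) = 8.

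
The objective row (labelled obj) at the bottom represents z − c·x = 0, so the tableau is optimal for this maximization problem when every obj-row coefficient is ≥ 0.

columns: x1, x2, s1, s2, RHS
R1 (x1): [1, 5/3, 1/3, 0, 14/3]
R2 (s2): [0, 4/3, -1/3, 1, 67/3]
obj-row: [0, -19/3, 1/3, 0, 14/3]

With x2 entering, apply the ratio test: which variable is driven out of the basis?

Column x2 entries and ratios — x1: (14/3)/(5/3) = 14/5; s2: (67/3)/(4/3) = 67/4.
Smallest ratio is 14/5 in the row of x1, so x1 leaves.

x1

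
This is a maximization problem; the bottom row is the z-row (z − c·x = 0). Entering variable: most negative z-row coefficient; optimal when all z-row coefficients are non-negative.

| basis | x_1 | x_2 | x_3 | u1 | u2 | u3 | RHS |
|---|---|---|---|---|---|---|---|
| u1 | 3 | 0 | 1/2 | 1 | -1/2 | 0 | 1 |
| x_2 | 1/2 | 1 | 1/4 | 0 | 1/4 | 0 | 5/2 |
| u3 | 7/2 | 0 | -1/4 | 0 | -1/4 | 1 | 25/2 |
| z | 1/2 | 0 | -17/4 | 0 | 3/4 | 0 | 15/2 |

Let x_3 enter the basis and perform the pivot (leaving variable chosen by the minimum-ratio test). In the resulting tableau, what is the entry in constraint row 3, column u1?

1/2

Ratio test on column x_3 — row 1: 1/(1/2) = 2; row 2: (5/2)/(1/4) = 10; row 3: entry -1/4 ≤ 0. Minimum is 2 at row 1 (u1 leaves); pivot element 1/2.
Divide row 1 by 1/2; eliminate column x_3 from the other rows.
Row 3 update in column u1: 0 − (-1/4)·2 = 1/2.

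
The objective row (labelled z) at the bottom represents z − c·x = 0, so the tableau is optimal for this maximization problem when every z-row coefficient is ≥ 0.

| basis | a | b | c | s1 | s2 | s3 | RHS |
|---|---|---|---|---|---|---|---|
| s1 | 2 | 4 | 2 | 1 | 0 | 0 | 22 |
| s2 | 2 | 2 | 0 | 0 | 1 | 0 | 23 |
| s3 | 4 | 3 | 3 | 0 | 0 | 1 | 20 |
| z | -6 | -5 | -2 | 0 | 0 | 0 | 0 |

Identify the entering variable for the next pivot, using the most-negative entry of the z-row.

Negative z-row entries: a: -6, b: -5, c: -2.
The most negative is -6 in column a, so a enters.

a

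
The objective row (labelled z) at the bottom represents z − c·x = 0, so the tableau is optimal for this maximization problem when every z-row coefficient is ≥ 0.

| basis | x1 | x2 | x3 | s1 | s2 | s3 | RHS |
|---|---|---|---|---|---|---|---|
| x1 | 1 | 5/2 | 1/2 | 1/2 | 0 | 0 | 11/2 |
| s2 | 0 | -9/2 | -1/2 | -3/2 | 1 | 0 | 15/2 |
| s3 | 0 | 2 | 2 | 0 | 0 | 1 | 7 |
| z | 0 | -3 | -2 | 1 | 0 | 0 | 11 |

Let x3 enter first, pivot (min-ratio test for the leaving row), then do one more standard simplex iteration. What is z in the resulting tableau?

Ratio test on column x3 — row 1: (11/2)/(1/2) = 11; row 2: entry -1/2 ≤ 0; row 3: 7/2 = 7/2. Minimum is 7/2 at row 3 (s3 leaves); pivot element 2.
Pivot on row 3; the z-row RHS becomes 11 − (-2)·(7/2) = 18.
Next entering variable (most negative z-row entry -1): x2.
Ratio test on column x2 — row 1: (15/4)/2 = 15/8; row 2: entry -4 ≤ 0; row 3: (7/2)/1 = 7/2. Minimum is 15/8 at row 1 (x1 leaves); pivot element 2.
After the second pivot the z-row RHS is 18 − (-1)·(15/8) = 159/8.

159/8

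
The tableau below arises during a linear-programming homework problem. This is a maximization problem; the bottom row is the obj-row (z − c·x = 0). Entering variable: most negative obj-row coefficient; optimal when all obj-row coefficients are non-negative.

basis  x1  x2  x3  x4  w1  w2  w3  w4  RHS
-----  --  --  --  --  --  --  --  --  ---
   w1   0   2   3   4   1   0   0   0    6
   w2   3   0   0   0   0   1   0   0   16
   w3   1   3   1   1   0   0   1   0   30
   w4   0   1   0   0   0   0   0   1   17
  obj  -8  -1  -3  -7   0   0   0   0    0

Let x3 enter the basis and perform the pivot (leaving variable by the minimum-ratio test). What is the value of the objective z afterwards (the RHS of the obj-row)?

Ratio test on column x3 — row 1: 6/3 = 2; row 2: entry 0 ≤ 0; row 3: 30/1 = 30; row 4: entry 0 ≤ 0. Minimum is 2 at row 1 (w1 leaves); pivot element 3.
Pivot on row 1; the obj-row RHS becomes 0 − (-3)·2 = 6.

6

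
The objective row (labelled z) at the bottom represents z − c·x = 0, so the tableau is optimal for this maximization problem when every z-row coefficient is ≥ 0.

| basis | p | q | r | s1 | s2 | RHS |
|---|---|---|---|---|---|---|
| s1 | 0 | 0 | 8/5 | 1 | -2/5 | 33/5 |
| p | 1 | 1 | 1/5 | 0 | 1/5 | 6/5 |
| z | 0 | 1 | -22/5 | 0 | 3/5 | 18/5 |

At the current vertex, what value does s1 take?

s1 is basic (row 1); its value is the RHS of that row, 33/5.

33/5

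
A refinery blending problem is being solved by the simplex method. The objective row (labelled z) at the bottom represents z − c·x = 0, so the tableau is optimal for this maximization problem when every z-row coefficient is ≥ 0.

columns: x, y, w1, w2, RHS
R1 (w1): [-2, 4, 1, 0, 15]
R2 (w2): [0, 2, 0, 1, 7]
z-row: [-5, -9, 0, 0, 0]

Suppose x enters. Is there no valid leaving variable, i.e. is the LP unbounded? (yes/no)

yes

Every constraint-row entry in column x is ≤ 0, so increasing x is unbounded.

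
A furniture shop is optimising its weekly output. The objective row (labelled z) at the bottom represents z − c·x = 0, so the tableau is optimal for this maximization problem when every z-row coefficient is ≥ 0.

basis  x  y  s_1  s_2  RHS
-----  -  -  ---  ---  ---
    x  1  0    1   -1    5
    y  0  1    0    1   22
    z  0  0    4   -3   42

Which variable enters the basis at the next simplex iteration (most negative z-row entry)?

Negative z-row entries: s_2: -3.
The most negative is -3 in column s_2, so s_2 enters.

s_2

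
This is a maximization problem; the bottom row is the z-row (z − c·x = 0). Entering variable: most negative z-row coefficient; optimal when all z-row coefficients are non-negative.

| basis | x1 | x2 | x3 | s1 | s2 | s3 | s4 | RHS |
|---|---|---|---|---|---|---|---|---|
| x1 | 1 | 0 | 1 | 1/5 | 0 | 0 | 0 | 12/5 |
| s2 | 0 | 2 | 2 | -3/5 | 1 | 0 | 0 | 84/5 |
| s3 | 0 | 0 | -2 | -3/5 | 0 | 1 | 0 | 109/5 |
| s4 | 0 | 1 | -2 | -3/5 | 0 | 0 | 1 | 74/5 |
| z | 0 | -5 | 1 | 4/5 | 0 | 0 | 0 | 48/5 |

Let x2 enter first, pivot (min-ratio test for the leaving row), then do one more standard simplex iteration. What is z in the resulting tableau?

Ratio test on column x2 — row 1: entry 0 ≤ 0; row 2: (84/5)/2 = 42/5; row 3: entry 0 ≤ 0; row 4: (74/5)/1 = 74/5. Minimum is 42/5 at row 2 (s2 leaves); pivot element 2.
Pivot on row 2; the z-row RHS becomes 48/5 − (-5)·(42/5) = 258/5.
Next entering variable (most negative z-row entry -7/10): s1.
Ratio test on column s1 — row 1: (12/5)/(1/5) = 12; row 2: entry -3/10 ≤ 0; row 3: entry -3/5 ≤ 0; row 4: entry -3/10 ≤ 0. Minimum is 12 at row 1 (x1 leaves); pivot element 1/5.
After the second pivot the z-row RHS is 258/5 − (-7/10)·12 = 60.

60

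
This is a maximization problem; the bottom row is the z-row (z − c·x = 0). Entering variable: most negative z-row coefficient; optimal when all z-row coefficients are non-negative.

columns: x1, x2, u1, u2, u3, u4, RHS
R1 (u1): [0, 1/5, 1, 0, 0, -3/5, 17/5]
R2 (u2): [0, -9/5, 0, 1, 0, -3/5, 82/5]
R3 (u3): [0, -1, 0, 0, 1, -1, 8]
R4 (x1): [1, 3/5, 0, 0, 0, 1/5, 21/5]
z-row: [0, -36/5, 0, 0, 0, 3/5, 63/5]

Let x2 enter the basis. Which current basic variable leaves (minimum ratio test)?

Column x2 entries and ratios — u1: (17/5)/(1/5) = 17; u2: -9/5 ≤ 0, skip; u3: -1 ≤ 0, skip; x1: (21/5)/(3/5) = 7.
Smallest ratio is 7 in the row of x1, so x1 leaves.

x1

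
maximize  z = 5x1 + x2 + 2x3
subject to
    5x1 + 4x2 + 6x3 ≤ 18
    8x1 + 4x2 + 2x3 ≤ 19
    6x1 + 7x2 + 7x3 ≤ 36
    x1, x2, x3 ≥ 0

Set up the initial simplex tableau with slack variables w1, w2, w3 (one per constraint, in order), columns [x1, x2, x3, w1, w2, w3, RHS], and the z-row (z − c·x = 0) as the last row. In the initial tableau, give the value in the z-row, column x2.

-1

The z-row carries the negated objective coefficients: the x2 entry is -1.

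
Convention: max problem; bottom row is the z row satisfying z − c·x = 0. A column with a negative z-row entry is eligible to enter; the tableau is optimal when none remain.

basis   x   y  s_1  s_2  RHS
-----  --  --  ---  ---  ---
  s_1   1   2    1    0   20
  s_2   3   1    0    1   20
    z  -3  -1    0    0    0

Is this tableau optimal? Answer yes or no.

no

The z-row has a negative entry -3 in column x, so it is not optimal.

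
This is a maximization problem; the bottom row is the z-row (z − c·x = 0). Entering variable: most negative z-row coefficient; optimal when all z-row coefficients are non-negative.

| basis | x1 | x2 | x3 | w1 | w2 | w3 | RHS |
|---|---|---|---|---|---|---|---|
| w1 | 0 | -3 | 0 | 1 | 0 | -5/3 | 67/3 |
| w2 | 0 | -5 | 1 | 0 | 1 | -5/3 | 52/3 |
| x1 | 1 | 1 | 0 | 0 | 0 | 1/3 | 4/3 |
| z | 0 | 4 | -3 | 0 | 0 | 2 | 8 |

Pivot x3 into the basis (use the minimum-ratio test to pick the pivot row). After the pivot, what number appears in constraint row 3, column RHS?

4/3

Ratio test on column x3 — row 1: entry 0 ≤ 0; row 2: (52/3)/1 = 52/3; row 3: entry 0 ≤ 0. Minimum is 52/3 at row 2 (w2 leaves); pivot element 1.
Divide row 2 by 1; eliminate column x3 from the other rows.
Row 3 update in column RHS: 4/3 − 0·(52/3) = 4/3.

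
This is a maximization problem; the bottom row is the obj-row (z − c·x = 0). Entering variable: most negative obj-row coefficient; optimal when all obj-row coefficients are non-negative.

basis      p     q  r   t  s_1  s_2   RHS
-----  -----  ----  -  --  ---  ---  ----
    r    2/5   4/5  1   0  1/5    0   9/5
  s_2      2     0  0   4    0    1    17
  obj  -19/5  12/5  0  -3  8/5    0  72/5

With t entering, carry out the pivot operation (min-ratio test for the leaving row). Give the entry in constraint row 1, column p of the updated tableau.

Ratio test on column t — row 1: entry 0 ≤ 0; row 2: 17/4 = 17/4. Minimum is 17/4 at row 2 (s_2 leaves); pivot element 4.
Divide row 2 by 4; eliminate column t from the other rows.
Row 1 update in column p: 2/5 − 0·(1/2) = 2/5.

2/5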